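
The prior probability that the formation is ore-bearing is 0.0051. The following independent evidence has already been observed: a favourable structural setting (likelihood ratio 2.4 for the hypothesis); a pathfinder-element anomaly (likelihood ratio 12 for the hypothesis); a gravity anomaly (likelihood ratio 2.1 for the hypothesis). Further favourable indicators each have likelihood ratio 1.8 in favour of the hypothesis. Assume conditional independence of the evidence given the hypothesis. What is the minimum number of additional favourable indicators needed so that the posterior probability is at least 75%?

Prior odds = 0.0051/0.9949 = 51/9949.
Combined Bayes factor of the evidence already in hand = 2.4 × 12 × 2.1 = 60.48.
Odds after that evidence = (51/9949) × 60.48 = 77112/248725.
Target odds = 0.75/0.25 = 3.
Need 1.8ⁿ ≥ 3 ÷ (77112/248725) = 248725/25704.
1.8³ = 5.832 falls short of 248725/25704 but 1.8⁴ = 10.4976 reaches it, so n = 4.

4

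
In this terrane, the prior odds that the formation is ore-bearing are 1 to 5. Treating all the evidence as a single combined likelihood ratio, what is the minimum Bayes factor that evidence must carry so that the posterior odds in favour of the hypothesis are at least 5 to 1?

25

Prior odds = 0.2.
Target odds = 5.
Required Bayes factor = 5 ÷ 0.2 = 25.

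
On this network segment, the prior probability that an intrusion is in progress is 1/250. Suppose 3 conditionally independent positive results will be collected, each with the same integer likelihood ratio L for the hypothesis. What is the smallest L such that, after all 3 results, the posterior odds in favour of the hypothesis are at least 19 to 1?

17

Prior odds = 0.004/0.996 = 1/249.
Target odds = 19.
Need L³ ≥ 19 ÷ (1/249) = 4731.
16³ = 4096 < 4731 ≤ 4913 = 17³, so L = 17.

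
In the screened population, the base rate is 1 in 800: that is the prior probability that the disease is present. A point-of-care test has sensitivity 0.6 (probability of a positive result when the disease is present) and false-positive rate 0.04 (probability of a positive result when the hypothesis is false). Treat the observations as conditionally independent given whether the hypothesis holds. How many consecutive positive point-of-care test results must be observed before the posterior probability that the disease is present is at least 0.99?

5

Prior odds: 0.00125 ÷ 0.99875 = 1/799.
Likelihood ratio of a positive result = 0.6/0.04 = 15.
Target posterior odds = 0.99/0.01 = 99.
Require 15ⁿ ≥ 99 ÷ (1/799) = 79101.
15⁴ = 50625 falls short of 79101 but 15⁵ = 759375 reaches it, so n = 5.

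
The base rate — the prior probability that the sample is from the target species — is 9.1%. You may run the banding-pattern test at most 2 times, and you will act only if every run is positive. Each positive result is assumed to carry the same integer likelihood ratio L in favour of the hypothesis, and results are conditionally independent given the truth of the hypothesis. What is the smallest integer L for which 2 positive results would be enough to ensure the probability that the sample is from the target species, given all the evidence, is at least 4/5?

7

Prior odds = 0.091/0.909 = 91/909.
Target odds = 0.8/0.2 = 4.
Need L² ≥ 4 ÷ (91/909) = 3636/91.
6² = 36 < 3636/91 ≤ 49 = 7², so L = 7.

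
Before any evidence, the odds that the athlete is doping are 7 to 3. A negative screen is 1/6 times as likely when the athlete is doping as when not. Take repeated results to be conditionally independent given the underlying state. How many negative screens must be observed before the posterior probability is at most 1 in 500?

4

Prior odds = 7/3.
Likelihood ratio per negative screen = 1/6.
Target posterior odds = 0.002/0.998 = 1/499.
Require (1/6)ⁿ ≤ 1/499 ÷ (7/3) = 3/3493.
(1/6)³ = 1/216 is still above 3/3493 but (1/6)⁴ = 1/1296 is at or below it, so n = 4.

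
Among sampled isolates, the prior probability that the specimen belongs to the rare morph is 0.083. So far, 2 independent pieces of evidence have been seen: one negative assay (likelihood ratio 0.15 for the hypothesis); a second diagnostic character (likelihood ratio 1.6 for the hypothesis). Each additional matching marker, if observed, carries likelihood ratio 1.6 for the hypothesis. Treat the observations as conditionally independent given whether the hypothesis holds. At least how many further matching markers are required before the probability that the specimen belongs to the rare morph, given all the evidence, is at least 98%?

Prior odds = 0.083/0.917 = 83/917.
Combined Bayes factor of the evidence already in hand = 0.15 × 1.6 = 0.24.
Odds after that evidence = (83/917) × 0.24 = 498/22925.
Target odds = 0.98/0.02 = 49.
Need 1.6ⁿ ≥ 49 ÷ (498/22925) = 1123325/498.
1.6¹⁶ ≈1844.67 falls short of 1123325/498 but 1.6¹⁷ ≈2951.48 reaches it, so n = 17.

17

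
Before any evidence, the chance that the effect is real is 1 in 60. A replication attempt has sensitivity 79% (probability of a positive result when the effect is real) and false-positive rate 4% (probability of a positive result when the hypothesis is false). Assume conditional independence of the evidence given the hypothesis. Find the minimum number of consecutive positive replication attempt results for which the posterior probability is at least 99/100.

3

Prior odds: (1/60) ÷ (59/60) = 1/59.
Likelihood ratio of a positive result = 0.79/0.04 = 19.75.
Target odds: 0.99 ÷ 0.01 = 99.
Require 19.75ⁿ ≥ 99 ÷ (1/59) = 5841.
19.75² = 390.0625 falls short of 5841 but 19.75³ = 7703.734375 reaches it, so n = 3.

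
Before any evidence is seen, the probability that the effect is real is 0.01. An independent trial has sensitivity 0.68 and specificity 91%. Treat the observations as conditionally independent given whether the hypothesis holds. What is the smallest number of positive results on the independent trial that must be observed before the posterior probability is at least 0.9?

4

Prior odds = 0.01/0.99 = 1/99.
False-positive rate = 1 − 0.91 = 0.09; likelihood ratio of a positive = 0.68/0.09 = 68/9.
Target odds: 0.9 ÷ 0.1 = 9.
Require (68/9)ⁿ ≥ 9 ÷ (1/99) = 891.
(68/9)³ = 314432/729 falls short of 891 but (68/9)⁴ = 21381376/6561 reaches it, so n = 4.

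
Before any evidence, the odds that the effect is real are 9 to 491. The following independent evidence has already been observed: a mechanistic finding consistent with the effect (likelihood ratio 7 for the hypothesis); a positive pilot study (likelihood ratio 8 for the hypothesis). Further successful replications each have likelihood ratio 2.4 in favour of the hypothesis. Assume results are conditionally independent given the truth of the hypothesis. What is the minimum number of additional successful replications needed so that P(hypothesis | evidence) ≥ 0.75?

Prior odds = 9/491.
Combined Bayes factor of the evidence already in hand = 7 × 8 = 56.
Odds after that evidence = (9/491) × 56 = 504/491.
Target odds = 0.75/0.25 = 3.
Need 2.4ⁿ ≥ 3 ÷ (504/491) = 491/168.
2.4¹ = 2.4 falls short of 491/168 but 2.4² = 5.76 reaches it, so n = 2.

2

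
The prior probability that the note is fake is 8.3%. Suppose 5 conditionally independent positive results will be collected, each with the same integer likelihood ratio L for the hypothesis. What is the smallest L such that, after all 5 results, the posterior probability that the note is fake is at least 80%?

3

Prior odds = 0.083/0.917 = 83/917.
Target odds = 0.8/0.2 = 4.
Need L⁵ ≥ 4 ÷ (83/917) = 3668/83.
2⁵ = 32 < 3668/83 ≤ 243 = 3⁵, so L = 3.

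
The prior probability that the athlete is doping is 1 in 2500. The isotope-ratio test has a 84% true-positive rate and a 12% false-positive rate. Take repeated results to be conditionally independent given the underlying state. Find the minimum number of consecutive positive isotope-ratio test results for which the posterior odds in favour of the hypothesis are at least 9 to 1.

6

Prior odds: 0.0004 ÷ 0.9996 = 1/2499.
Likelihood ratio of a positive result = 0.84/0.12 = 7.
Target odds = 9.
Require 7ⁿ ≥ 9 ÷ (1/2499) = 22491.
7⁵ = 16807 falls short of 22491 but 7⁶ = 117649 reaches it, so n = 6.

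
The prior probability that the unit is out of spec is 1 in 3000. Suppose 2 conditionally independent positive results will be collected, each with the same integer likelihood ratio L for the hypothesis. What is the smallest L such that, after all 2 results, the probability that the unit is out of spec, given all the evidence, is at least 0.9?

165

Prior odds = (1/3000)/(2999/3000) = 1/2999.
Target odds = 0.9/0.1 = 9.
Need L² ≥ 9 ÷ (1/2999) = 26991.
164² = 26896 < 26991 ≤ 27225 = 165², so L = 165.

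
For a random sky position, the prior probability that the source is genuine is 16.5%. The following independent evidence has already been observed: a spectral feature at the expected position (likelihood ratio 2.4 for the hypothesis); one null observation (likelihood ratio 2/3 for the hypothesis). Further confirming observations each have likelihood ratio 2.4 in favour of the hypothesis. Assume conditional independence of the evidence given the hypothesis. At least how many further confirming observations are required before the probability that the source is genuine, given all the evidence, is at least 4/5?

3

Prior odds = 0.165/0.835 = 33/167.
Combined Bayes factor of the evidence already in hand = 2.4 × (2/3) = 1.6.
Odds after that evidence = (33/167) × 1.6 = 264/835.
Target odds = 0.8/0.2 = 4.
Need 2.4ⁿ ≥ 4 ÷ (264/835) = 835/66.
2.4² = 5.76 falls short of 835/66 but 2.4³ = 13.824 reaches it, so n = 3.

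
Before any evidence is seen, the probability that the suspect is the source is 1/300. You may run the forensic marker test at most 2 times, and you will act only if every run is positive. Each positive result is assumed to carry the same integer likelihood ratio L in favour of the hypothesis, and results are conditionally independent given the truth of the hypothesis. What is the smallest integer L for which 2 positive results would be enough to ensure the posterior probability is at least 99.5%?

Prior odds = (1/300)/(299/300) = 1/299.
Target odds = 0.995/0.005 = 199.
Need L² ≥ 199 ÷ (1/299) = 59501.
243² = 59049 < 59501 ≤ 59536 = 244², so L = 244.

244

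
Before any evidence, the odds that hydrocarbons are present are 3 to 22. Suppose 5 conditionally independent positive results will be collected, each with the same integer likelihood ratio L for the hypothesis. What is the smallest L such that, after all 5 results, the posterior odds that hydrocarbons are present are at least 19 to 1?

3

Prior odds = 3/22.
Target odds = 19.
Need L⁵ ≥ 19 ÷ (3/22) = 418/3.
2⁵ = 32 < 418/3 ≤ 243 = 3⁵, so L = 3.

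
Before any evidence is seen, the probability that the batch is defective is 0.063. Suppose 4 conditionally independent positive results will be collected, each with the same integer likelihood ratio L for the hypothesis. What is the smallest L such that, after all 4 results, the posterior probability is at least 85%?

Prior odds = 0.063/0.937 = 63/937.
Target odds = 0.85/0.15 = 17/3.
Need L⁴ ≥ 17/3 ÷ (63/937) = 15929/189.
3⁴ = 81 < 15929/189 ≤ 256 = 4⁴, so L = 4.

4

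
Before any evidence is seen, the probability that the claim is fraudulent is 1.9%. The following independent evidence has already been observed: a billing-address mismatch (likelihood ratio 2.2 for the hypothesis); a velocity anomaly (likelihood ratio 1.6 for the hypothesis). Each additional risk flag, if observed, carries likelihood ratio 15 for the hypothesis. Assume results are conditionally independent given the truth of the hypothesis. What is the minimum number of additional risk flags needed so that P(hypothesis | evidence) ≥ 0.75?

Prior odds = 0.019/0.981 = 19/981.
Combined Bayes factor of the evidence already in hand = 2.2 × 1.6 = 3.52.
Odds after that evidence = (19/981) × 3.52 = 1672/24525.
Target odds = 0.75/0.25 = 3.
Need 15ⁿ ≥ 3 ÷ (1672/24525) = 73575/1672.
15¹ = 15 falls short of 73575/1672 but 15² = 225 reaches it, so n = 2.

2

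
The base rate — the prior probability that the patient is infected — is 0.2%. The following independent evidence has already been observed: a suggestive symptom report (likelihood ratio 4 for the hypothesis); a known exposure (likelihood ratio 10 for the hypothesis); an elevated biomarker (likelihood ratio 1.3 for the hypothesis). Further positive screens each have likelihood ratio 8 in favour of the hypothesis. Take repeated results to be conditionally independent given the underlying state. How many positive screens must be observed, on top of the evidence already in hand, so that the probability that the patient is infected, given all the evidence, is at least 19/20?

Prior odds = 0.002/0.998 = 1/499.
Combined Bayes factor of the evidence already in hand = 4 × 10 × 1.3 = 52.
Odds after that evidence = (1/499) × 52 = 52/499.
Target odds = 0.95/0.05 = 19.
Need 8ⁿ ≥ 19 ÷ (52/499) = 9481/52.
8² = 64 falls short of 9481/52 but 8³ = 512 reaches it, so n = 3.

3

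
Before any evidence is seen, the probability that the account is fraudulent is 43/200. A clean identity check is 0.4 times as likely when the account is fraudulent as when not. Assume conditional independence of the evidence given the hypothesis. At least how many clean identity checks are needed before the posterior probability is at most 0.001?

Prior odds = 0.215/0.785 = 43/157.
Likelihood ratio per clean identity check = 0.4.
Target posterior odds = 0.001/0.999 = 1/999.
Require 0.4ⁿ ≤ 1/999 ÷ (43/157) = 157/42957.
0.4⁶ = 64/15625 is still above 157/42957 but 0.4⁷ = 128/78125 is at or below it, so n = 7.

7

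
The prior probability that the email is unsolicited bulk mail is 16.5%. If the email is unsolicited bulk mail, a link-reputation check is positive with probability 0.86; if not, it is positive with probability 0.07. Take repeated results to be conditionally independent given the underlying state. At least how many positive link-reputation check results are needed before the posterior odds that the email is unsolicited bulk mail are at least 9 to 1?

2

Prior odds = 0.165/0.835 = 33/167.
Likelihood ratio of a positive = 0.86/0.07 = 86/7.
Target odds = 9.
Need (33/167) × (86/7)ⁿ ≥ 9, i.e. (86/7)ⁿ ≥ 501/11.
(86/7)¹ = 86/7 falls short of 501/11 but (86/7)² = 7396/49 reaches it, so n = 2.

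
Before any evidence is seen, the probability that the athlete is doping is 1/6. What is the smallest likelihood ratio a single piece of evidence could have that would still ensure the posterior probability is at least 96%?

Prior odds = (1/6)/(5/6) = 0.2.
Target odds = 0.96/0.04 = 24.
Required Bayes factor = 24 ÷ 0.2 = 120.

120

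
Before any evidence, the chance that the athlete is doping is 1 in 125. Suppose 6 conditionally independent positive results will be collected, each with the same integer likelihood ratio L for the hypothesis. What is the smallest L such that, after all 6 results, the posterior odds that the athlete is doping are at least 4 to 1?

Prior odds = 0.008/0.992 = 1/124.
Target odds = 4.
Need L⁶ ≥ 4 ÷ (1/124) = 496.
2⁶ = 64 < 496 ≤ 729 = 3⁶, so L = 3.

3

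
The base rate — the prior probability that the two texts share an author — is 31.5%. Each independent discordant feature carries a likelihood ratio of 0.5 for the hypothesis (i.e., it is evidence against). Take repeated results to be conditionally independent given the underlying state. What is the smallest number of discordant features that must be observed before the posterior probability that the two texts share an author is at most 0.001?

Prior odds = 0.315/0.685 = 63/137.
Likelihood ratio per discordant feature = 0.5.
Target posterior odds = 0.001/0.999 = 1/999.
Need (63/137) × 0.5ⁿ ≤ 1/999, i.e. 0.5ⁿ ≤ 137/62937.
0.5⁸ = 0.00390625 is still above 137/62937 but 0.5⁹ = 0.001953125 is at or below it, so n = 9.

9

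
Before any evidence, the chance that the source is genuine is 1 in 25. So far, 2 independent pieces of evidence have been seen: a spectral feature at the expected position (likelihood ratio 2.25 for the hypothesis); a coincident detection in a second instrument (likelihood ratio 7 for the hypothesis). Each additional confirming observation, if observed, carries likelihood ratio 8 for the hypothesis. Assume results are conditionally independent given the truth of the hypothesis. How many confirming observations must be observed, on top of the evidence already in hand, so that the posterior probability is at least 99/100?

Prior odds = 0.04/0.96 = 1/24.
Combined Bayes factor of the evidence already in hand = 2.25 × 7 = 15.75.
Odds after that evidence = (1/24) × 15.75 = 0.65625.
Target odds = 0.99/0.01 = 99.
Need 8ⁿ ≥ 99 ÷ 0.65625 = 1056/7.
8² = 64 falls short of 1056/7 but 8³ = 512 reaches it, so n = 3.

3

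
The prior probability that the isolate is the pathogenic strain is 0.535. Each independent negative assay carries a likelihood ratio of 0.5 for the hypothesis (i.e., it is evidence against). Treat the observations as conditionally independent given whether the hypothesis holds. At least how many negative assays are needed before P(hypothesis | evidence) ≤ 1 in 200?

Prior odds = 0.535/0.465 = 107/93.
Likelihood ratio per negative assay = 0.5.
Target posterior odds = 0.005/0.995 = 1/199.
Require 0.5ⁿ ≤ 1/199 ÷ (107/93) = 93/21293.
0.5⁷ = 0.0078125 is still above 93/21293 but 0.5⁸ = 0.00390625 is at or below it, so n = 8.

8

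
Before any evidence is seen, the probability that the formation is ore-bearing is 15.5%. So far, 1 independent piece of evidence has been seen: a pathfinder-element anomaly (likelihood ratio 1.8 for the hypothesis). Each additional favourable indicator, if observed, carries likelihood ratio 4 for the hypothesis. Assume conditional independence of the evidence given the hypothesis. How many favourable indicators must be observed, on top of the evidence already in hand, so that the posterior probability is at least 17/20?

Prior odds = 0.155/0.845 = 31/169.
Bayes factor of the evidence already in hand = 1.8.
Odds after that evidence = (31/169) × 1.8 = 279/845.
Target odds = 0.85/0.15 = 17/3.
Need 4ⁿ ≥ 17/3 ÷ (279/845) = 14365/837.
4² = 16 falls short of 14365/837 but 4³ = 64 reaches it, so n = 3.

3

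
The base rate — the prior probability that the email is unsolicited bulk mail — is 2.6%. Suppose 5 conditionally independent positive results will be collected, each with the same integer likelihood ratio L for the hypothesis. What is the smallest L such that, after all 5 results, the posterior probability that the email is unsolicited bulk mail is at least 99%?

6

Prior odds = 0.026/0.974 = 13/487.
Target odds = 0.99/0.01 = 99.
Need L⁵ ≥ 99 ÷ (13/487) = 48213/13.
5⁵ = 3125 < 48213/13 ≤ 7776 = 6⁵, so L = 6.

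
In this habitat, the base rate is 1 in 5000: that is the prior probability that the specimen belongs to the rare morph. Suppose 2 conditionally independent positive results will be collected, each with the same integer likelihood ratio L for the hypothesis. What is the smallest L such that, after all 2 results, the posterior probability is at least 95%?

Prior odds = 0.0002/0.9998 = 1/4999.
Target odds = 0.95/0.05 = 19.
Need L² ≥ 19 ÷ (1/4999) = 94981.
308² = 94864 < 94981 ≤ 95481 = 309², so L = 309.

309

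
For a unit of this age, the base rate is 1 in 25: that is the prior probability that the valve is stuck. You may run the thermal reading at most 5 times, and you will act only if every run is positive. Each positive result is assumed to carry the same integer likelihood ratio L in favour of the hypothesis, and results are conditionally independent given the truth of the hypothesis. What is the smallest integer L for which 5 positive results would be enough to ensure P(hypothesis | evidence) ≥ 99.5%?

6

Prior odds = 0.04/0.96 = 1/24.
Target odds = 0.995/0.005 = 199.
Need L⁵ ≥ 199 ÷ (1/24) = 4776.
5⁵ = 3125 < 4776 ≤ 7776 = 6⁵, so L = 6.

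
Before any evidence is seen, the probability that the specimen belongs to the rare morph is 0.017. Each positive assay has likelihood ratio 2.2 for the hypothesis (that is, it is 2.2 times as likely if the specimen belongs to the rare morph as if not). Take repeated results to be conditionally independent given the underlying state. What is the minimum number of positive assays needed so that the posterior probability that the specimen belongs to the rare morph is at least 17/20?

Prior odds = 0.017/0.983 = 17/983.
Likelihood ratio per positive assay = 2.2.
Target odds: 0.85 ÷ 0.15 = 17/3.
Require 2.2ⁿ ≥ 17/3 ÷ (17/983) = 983/3.
2.2⁷ = 19487171/78125 falls short of 983/3 but 2.2⁸ = 214358881/390625 reaches it, so n = 8.

8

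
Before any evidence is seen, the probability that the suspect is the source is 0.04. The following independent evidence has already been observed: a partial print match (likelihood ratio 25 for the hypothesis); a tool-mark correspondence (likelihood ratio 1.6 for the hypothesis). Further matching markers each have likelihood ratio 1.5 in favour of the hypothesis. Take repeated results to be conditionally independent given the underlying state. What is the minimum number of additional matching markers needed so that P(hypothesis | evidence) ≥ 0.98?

Prior odds = 0.04/0.96 = 1/24.
Combined Bayes factor of the evidence already in hand = 25 × 1.6 = 40.
Odds after that evidence = (1/24) × 40 = 5/3.
Target odds = 0.98/0.02 = 49.
Need 1.5ⁿ ≥ 49 ÷ (5/3) = 29.4.
1.5⁸ = 25.62890625 falls short of 29.4 but 1.5⁹ = 19683/512 reaches it, so n = 9.

9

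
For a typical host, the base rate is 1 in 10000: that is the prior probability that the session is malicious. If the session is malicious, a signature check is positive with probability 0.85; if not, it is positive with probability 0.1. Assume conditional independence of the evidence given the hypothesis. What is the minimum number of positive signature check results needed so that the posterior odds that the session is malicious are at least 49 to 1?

7

Prior odds: 0.0001 ÷ 0.9999 = 1/9999.
Likelihood ratio of a positive = 0.85/0.1 = 8.5.
Target odds = 49.
Require 8.5ⁿ ≥ 49 ÷ (1/9999) = 489951.
8.5⁶ = 24137569/64 falls short of 489951 but 8.5⁷ = 410338673/128 reaches it, so n = 7.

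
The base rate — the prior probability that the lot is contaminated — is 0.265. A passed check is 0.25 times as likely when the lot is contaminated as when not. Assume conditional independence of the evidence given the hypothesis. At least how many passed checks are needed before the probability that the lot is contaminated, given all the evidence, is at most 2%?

3

Prior odds: 0.265 ÷ 0.735 = 53/147.
Likelihood ratio per passed check = 0.25.
Target posterior odds = 0.02/0.98 = 1/49.
Require 0.25ⁿ ≤ 1/49 ÷ (53/147) = 3/53.
0.25² = 0.0625 is still above 3/53 but 0.25³ = 0.015625 is at or below it, so n = 3.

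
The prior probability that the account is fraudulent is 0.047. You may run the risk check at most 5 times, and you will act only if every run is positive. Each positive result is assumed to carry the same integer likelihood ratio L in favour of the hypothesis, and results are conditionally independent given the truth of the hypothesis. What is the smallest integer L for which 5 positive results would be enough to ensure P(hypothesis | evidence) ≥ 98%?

4

Prior odds = 0.047/0.953 = 47/953.
Target odds = 0.98/0.02 = 49.
Need L⁵ ≥ 49 ÷ (47/953) = 46697/47.
3⁵ = 243 < 46697/47 ≤ 1024 = 4⁵, so L = 4.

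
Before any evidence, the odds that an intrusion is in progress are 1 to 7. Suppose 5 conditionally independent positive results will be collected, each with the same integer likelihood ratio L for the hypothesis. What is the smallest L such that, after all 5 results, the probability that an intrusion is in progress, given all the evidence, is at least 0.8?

2

Prior odds = 1/7.
Target odds = 0.8/0.2 = 4.
Need L⁵ ≥ 4 ÷ (1/7) = 28.
1⁵ = 1 < 28 ≤ 32 = 2⁵, so L = 2.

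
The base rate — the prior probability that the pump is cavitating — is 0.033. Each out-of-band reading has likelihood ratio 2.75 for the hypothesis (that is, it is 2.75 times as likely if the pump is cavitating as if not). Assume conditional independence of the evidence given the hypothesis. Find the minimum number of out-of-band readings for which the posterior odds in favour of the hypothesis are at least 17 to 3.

Prior odds: 0.033 ÷ 0.967 = 33/967.
Likelihood ratio per out-of-band reading = 2.75.
Target odds = 17/3.
Require 2.75ⁿ ≥ 17/3 ÷ (33/967) = 16439/99.
2.75⁵ = 161051/1024 falls short of 16439/99 but 2.75⁶ = 1771561/4096 reaches it, so n = 6.

6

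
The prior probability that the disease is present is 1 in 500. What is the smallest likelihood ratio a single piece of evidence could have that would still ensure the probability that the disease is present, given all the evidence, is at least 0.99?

Prior odds = 0.002/0.998 = 1/499.
Target odds = 0.99/0.01 = 99.
Required Bayes factor = 99 ÷ (1/499) = 49401.

49401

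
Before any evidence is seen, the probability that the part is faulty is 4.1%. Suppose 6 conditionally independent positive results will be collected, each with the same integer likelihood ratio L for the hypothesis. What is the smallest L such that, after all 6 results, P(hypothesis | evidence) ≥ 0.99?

Prior odds = 0.041/0.959 = 41/959.
Target odds = 0.99/0.01 = 99.
Need L⁶ ≥ 99 ÷ (41/959) = 94941/41.
3⁶ = 729 < 94941/41 ≤ 4096 = 4⁶, so L = 4.

4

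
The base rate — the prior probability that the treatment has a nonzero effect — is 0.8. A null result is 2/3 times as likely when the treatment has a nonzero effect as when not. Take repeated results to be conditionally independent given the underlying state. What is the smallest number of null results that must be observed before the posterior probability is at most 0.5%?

Prior odds = 0.8/0.2 = 4.
Likelihood ratio per null result = 2/3.
Target posterior odds = 0.005/0.995 = 1/199.
Require (2/3)ⁿ ≤ 1/199 ÷ 4 = 1/796.
(2/3)¹⁶ = 65536/43046721 is still above 1/796 but (2/3)¹⁷ = 131072/129140163 is at or below it, so n = 17.

17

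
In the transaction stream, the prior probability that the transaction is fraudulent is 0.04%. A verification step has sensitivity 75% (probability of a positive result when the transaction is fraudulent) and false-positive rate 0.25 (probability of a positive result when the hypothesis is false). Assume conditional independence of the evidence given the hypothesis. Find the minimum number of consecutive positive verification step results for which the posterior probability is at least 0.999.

14

Prior odds = 0.0004/0.9996 = 1/2499.
Likelihood ratio of a positive result = 0.75/0.25 = 3.
Target posterior odds = 0.999/0.001 = 999.
Need (1/2499) × 3ⁿ ≥ 999, i.e. 3ⁿ ≥ 2496501.
3¹³ = 1594323 falls short of 2496501 but 3¹⁴ = 4782969 reaches it, so n = 14.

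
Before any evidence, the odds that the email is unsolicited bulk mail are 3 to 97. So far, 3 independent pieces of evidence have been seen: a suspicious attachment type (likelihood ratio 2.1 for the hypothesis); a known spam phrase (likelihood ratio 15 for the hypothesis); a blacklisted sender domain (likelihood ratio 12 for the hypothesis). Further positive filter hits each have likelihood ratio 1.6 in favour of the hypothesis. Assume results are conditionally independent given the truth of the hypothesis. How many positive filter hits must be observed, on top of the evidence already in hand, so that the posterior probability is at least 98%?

4

Prior odds = 3/97.
Combined Bayes factor of the evidence already in hand = 2.1 × 15 × 12 = 378.
Odds after that evidence = (3/97) × 378 = 1134/97.
Target odds = 0.98/0.02 = 49.
Need 1.6ⁿ ≥ 49 ÷ (1134/97) = 679/162.
1.6³ = 4.096 falls short of 679/162 but 1.6⁴ = 6.5536 reaches it, so n = 4.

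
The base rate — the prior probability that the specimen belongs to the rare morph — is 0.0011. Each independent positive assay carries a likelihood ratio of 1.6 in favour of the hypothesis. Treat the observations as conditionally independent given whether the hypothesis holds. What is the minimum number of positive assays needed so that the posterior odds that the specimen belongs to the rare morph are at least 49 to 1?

23

Prior odds = 0.0011/0.9989 = 11/9989.
Likelihood ratio per positive assay = 1.6.
Target odds = 49.
Need (11/9989) × 1.6ⁿ ≥ 49, i.e. 1.6ⁿ ≥ 489461/11.
1.6²² ≈30948.5 falls short of 489461/11 but 1.6²³ ≈49517.6 reaches it, so n = 23.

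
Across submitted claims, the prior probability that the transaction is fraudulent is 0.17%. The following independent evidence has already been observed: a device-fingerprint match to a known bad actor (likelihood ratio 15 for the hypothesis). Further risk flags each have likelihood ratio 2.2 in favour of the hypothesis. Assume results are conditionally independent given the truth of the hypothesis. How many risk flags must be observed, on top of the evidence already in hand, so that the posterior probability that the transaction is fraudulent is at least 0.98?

Prior odds = 0.0017/0.9983 = 17/9983.
Bayes factor of the evidence already in hand = 15.
Odds after that evidence = (17/9983) × 15 = 255/9983.
Target odds = 0.98/0.02 = 49.
Need 2.2ⁿ ≥ 49 ÷ (255/9983) = 489167/255.
2.2⁹ ≈1207.27 falls short of 489167/255 but 2.2¹⁰ ≈2655.99 reaches it, so n = 10.

10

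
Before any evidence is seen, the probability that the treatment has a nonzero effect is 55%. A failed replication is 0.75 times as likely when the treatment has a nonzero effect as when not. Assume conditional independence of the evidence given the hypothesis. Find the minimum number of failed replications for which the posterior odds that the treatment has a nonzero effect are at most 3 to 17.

Prior odds: 0.55 ÷ 0.45 = 11/9.
Likelihood ratio per failed replication = 0.75.
Target odds = 3/17.
Need (11/9) × 0.75ⁿ ≤ 3/17, i.e. 0.75ⁿ ≤ 27/187.
0.75⁶ = 729/4096 is still above 27/187 but 0.75⁷ = 2187/16384 is at or below it, so n = 7.

7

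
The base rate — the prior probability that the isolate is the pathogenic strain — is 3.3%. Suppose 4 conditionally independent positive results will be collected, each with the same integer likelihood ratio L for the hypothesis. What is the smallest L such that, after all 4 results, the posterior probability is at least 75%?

Prior odds = 0.033/0.967 = 33/967.
Target odds = 0.75/0.25 = 3.
Need L⁴ ≥ 3 ÷ (33/967) = 967/11.
3⁴ = 81 < 967/11 ≤ 256 = 4⁴, so L = 4.

4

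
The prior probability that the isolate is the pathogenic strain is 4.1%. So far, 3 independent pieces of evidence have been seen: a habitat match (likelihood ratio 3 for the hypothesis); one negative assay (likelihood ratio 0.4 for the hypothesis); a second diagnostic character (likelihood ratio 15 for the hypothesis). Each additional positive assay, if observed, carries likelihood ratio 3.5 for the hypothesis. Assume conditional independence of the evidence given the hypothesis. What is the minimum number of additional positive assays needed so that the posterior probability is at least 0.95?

Prior odds = 0.041/0.959 = 41/959.
Combined Bayes factor of the evidence already in hand = 3 × 0.4 × 15 = 18.
Odds after that evidence = (41/959) × 18 = 738/959.
Target odds = 0.95/0.05 = 19.
Need 3.5ⁿ ≥ 19 ÷ (738/959) = 18221/738.
3.5² = 12.25 falls short of 18221/738 but 3.5³ = 42.875 reaches it, so n = 3.

3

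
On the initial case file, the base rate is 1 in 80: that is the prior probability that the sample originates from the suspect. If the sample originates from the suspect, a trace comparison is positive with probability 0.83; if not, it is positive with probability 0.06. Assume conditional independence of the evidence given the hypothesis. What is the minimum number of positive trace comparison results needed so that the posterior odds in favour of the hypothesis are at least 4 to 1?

3

Prior odds = 0.0125/0.9875 = 1/79.
Likelihood ratio of a positive = 0.83/0.06 = 83/6.
Target odds = 4.
Require (83/6)ⁿ ≥ 4 ÷ (1/79) = 316.
(83/6)² = 6889/36 falls short of 316 but (83/6)³ = 571787/216 reaches it, so n = 3.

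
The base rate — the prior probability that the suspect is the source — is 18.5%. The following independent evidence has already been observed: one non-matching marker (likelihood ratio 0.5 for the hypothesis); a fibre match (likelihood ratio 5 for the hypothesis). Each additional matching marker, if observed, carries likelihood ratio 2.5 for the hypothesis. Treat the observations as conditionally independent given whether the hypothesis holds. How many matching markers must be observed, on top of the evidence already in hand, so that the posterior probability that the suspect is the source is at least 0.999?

9

Prior odds = 0.185/0.815 = 37/163.
Combined Bayes factor of the evidence already in hand = 0.5 × 5 = 2.5.
Odds after that evidence = (37/163) × 2.5 = 185/326.
Target odds = 0.999/0.001 = 999.
Need 2.5ⁿ ≥ 999 ÷ (185/326) = 1760.4.
2.5⁸ = 390625/256 falls short of 1760.4 but 2.5⁹ = 1953125/512 reaches it, so n = 9.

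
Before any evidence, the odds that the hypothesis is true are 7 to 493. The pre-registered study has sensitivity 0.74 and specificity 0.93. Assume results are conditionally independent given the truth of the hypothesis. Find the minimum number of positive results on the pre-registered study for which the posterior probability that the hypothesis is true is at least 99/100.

4

Prior odds = 7/493.
False-positive rate = 1 − 0.93 = 0.07; likelihood ratio of a positive = 0.74/0.07 = 74/7.
Target posterior odds = 0.99/0.01 = 99.
Need (7/493) × (74/7)ⁿ ≥ 99, i.e. (74/7)ⁿ ≥ 48807/7.
(74/7)³ = 405224/343 falls short of 48807/7 but (74/7)⁴ = 29986576/2401 reaches it, so n = 4.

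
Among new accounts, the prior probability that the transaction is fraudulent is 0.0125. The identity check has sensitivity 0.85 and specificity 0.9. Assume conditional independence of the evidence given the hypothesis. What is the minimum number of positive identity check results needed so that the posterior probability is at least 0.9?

4

Prior odds = 0.0125/0.9875 = 1/79.
False-positive rate = 1 − 0.9 = 0.1; likelihood ratio of a positive = 0.85/0.1 = 8.5.
Target posterior odds = 0.9/0.1 = 9.
Need (1/79) × 8.5ⁿ ≥ 9, i.e. 8.5ⁿ ≥ 711.
8.5³ = 614.125 falls short of 711 but 8.5⁴ = 5220.0625 reaches it, so n = 4.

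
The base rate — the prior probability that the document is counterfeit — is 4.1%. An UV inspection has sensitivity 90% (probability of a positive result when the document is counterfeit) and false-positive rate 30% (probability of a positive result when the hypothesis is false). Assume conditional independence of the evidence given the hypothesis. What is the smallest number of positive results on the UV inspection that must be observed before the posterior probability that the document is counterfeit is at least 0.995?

8

Prior odds: 0.041 ÷ 0.959 = 41/959.
Likelihood ratio of a positive result = 0.9/0.3 = 3.
Target odds: 0.995 ÷ 0.005 = 199.
Need (41/959) × 3ⁿ ≥ 199, i.e. 3ⁿ ≥ 190841/41.
3⁷ = 2187 falls short of 190841/41 but 3⁸ = 6561 reaches it, so n = 8.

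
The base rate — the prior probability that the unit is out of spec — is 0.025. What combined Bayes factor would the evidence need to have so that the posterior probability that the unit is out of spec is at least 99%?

3861

Prior odds = 0.025/0.975 = 1/39.
Target odds = 0.99/0.01 = 99.
Required Bayes factor = 99 ÷ (1/39) = 3861.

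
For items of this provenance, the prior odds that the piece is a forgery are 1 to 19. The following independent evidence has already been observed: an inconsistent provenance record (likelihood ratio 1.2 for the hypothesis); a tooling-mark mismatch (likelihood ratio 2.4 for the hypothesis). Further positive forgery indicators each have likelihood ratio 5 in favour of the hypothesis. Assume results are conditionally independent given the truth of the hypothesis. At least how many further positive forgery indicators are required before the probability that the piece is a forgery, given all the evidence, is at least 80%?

3

Prior odds = 1/19.
Combined Bayes factor of the evidence already in hand = 1.2 × 2.4 = 2.88.
Odds after that evidence = (1/19) × 2.88 = 72/475.
Target odds = 0.8/0.2 = 4.
Need 5ⁿ ≥ 4 ÷ (72/475) = 475/18.
5² = 25 falls short of 475/18 but 5³ = 125 reaches it, so n = 3.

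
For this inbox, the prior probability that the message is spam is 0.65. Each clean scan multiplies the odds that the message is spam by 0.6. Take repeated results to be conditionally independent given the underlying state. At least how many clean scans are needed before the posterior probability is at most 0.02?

Prior odds: 0.65 ÷ 0.35 = 13/7.
Likelihood ratio per clean scan = 0.6.
Target odds: 0.02 ÷ 0.98 = 1/49.
Require 0.6ⁿ ≤ 1/49 ÷ (13/7) = 1/91.
0.6⁸ = 6561/390625 is still above 1/91 but 0.6⁹ = 19683/1953125 is at or below it, so n = 9.

9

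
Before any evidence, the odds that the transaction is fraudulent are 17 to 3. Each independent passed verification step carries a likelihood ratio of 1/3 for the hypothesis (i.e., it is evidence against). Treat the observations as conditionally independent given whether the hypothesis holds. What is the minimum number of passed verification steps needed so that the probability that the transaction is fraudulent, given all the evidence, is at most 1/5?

Prior odds = 17/3.
Likelihood ratio per passed verification step = 1/3.
Target odds: 0.2 ÷ 0.8 = 0.25.
Require (1/3)ⁿ ≤ 0.25 ÷ (17/3) = 3/68.
(1/3)² = 1/9 is still above 3/68 but (1/3)³ = 1/27 is at or below it, so n = 3.

3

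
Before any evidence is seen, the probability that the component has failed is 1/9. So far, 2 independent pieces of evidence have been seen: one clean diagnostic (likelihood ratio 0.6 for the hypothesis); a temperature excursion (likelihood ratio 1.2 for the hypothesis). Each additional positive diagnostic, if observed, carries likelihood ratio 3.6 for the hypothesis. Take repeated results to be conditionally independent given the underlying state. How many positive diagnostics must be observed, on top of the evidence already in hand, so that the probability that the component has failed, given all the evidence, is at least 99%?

Prior odds = (1/9)/(8/9) = 0.125.
Combined Bayes factor of the evidence already in hand = 0.6 × 1.2 = 0.72.
Odds after that evidence = 0.125 × 0.72 = 0.09.
Target odds = 0.99/0.01 = 99.
Need 3.6ⁿ ≥ 99 ÷ 0.09 = 1100.
3.6⁵ = 604.66176 falls short of 1100 but 3.6⁶ = 34012224/15625 reaches it, so n = 6.

6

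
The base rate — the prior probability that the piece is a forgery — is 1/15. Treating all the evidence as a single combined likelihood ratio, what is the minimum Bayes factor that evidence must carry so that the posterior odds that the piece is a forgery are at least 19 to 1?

266

Prior odds = (1/15)/(14/15) = 1/14.
Target odds = 19.
Required Bayes factor = 19 ÷ (1/14) = 266.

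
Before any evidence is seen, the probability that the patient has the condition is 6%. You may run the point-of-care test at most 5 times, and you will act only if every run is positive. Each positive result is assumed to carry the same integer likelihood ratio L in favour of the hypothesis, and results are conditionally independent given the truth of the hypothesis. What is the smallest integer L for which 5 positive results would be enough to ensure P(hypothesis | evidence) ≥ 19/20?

Prior odds = 0.06/0.94 = 3/47.
Target odds = 0.95/0.05 = 19.
Need L⁵ ≥ 19 ÷ (3/47) = 893/3.
3⁵ = 243 < 893/3 ≤ 1024 = 4⁵, so L = 4.

4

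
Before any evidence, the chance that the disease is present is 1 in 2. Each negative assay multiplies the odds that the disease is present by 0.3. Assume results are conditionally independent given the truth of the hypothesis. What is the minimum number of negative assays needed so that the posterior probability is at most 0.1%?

Prior odds = 0.5/0.5 = 1.
Likelihood ratio per negative assay = 0.3.
Target posterior odds = 0.001/0.999 = 1/999.
Need 1 × 0.3ⁿ ≤ 1/999, i.e. 0.3ⁿ ≤ 1/999.
0.3⁵ = 243/100000 is still above 1/999 but 0.3⁶ = 729/1000000 is at or below it, so n = 6.

6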